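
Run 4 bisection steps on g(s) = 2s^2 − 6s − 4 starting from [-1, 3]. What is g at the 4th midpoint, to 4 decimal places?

s = 1 gives g = -8, negative; keep [-1, 1]
s = 0 gives g = -4, negative; keep [-1, 0]
s = -0.5 gives g = -0.5, negative; keep [-1, -0.5]
s = -0.75 gives g = 1.625, positive; keep [-0.75, -0.5]

1.6250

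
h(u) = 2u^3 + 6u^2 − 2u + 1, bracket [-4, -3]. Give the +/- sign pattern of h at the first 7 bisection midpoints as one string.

midpoint -3.5: h = -4.25 < 0 → [-3.5, -3]
midpoint -3.25: h = 2.21875 > 0 → [-3.5, -3.25]
midpoint -3.375: h = -0.792969 < 0 → [-3.375, -3.25]
midpoint -3.3125: h = 0.7671 > 0 → [-3.375, -3.3125]
midpoint -3.34375: h = 0.0008 > 0 → [-3.375, -3.34375]
midpoint -3.359375: h = -0.3926 < 0 → [-3.359375, -3.34375]
midpoint -3.3515625: h = -0.1951 < 0 → [-3.3515625, -3.34375]

-+-++--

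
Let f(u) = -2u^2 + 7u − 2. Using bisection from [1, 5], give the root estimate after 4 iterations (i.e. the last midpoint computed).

f(3) = 1 > 0, so the root lies in [3, 5]
f(4) = -6 < 0, so the root lies in [3, 4]
f(3.5) = -2 < 0, so the root lies in [3, 3.5]
f(3.25) = -0.375 < 0, so the root lies in [3, 3.25]

3.25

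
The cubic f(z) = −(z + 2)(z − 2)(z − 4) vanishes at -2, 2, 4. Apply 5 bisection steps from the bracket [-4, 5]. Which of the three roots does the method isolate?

m = 0.5, f(m) = -13.125 (−); new bracket [-4, 0.5]
m = -1.75, f(m) = -5.390625 (−); new bracket [-4, -1.75]
m = -2.875, f(m) = 29.326172 (+); new bracket [-2.875, -1.75]
m = -2.3125, f(m) = 8.5071 (+); new bracket [-2.3125, -1.75]
m = -2.03125, f(m) = 0.7598 (+); new bracket [-2.03125, -1.75]

-2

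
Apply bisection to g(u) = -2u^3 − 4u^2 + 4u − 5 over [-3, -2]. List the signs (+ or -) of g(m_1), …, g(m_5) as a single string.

----+

midpoint -2.5: g = -8.75 < 0 → [-3, -2.5]
midpoint -2.75: g = -4.65625 < 0 → [-3, -2.75]
midpoint -2.875: g = -2.035156 < 0 → [-3, -2.875]
midpoint -2.9375: g = -0.5708 < 0 → [-3, -2.9375]
midpoint -2.96875: g = 0.2011 > 0 → [-2.96875, -2.9375]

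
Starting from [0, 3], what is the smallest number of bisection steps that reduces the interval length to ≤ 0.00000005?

26

Width after n steps is 3/2^n. Need 2^n ≥ 3/0.00000005 = 60000000.
2^25 = 33554432 < 60000000 ≤ 2^26 = 67108864, so n = 26.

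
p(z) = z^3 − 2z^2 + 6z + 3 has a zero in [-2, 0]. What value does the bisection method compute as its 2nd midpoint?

midpoint -1: p = -6 < 0 → [-1, 0]
midpoint -0.5: p = -0.625 < 0 → [-0.5, 0]

-0.5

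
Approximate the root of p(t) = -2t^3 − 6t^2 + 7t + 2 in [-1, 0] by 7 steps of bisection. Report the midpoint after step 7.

-0.2421875

m = -0.5, p(m) = -2.75 (−); new bracket [-0.5, 0]
m = -0.25, p(m) = -0.09375 (−); new bracket [-0.25, 0]
m = -0.125, p(m) = 1.035156 (+); new bracket [-0.25, -0.125]
m = -0.1875, p(m) = 0.4897 (+); new bracket [-0.25, -0.1875]
m = -0.21875, p(m) = 0.2026 (+); new bracket [-0.25, -0.21875]
m = -0.234375, p(m) = 0.0555 (+); new bracket [-0.25, -0.234375]
m = -0.2421875, p(m) = -0.0188 (−); new bracket [-0.2421875, -0.234375]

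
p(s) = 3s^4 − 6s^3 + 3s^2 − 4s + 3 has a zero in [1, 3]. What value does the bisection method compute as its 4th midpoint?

1.625

midpoint 2: p = 7 > 0 → [1, 2]
midpoint 1.5: p = -1.3125 < 0 → [1.5, 2]
midpoint 1.75: p = 1.167969 > 0 → [1.5, 1.75]
midpoint 1.625: p = -0.4055 < 0 → [1.625, 1.75]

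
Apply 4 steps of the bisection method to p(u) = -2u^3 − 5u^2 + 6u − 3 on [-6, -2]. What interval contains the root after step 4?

[-3.5, -3.25]

midpoint -4: p = 21 > 0 → [-4, -2]
midpoint -3: p = -12 < 0 → [-4, -3]
midpoint -3.5: p = 0.5 > 0 → [-3.5, -3]
midpoint -3.25: p = -6.6562 < 0 → [-3.5, -3.25]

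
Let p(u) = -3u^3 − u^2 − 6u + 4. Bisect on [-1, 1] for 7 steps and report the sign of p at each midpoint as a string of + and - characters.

p(0) = 4 > 0, so the root lies in [0, 1]
p(0.5) = 0.375 > 0, so the root lies in [0.5, 1]
p(0.75) = -2.328125 < 0, so the root lies in [0.5, 0.75]
p(0.625) = -0.873 < 0, so the root lies in [0.5, 0.625]
p(0.5625) = -0.2253 < 0, so the root lies in [0.5, 0.5625]
p(0.53125) = 0.0805 > 0, so the root lies in [0.53125, 0.5625]
p(0.546875) = -0.071 < 0, so the root lies in [0.53125, 0.546875]

++---+-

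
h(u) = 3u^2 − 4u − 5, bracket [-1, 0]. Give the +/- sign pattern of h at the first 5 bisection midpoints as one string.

--++-

midpoint -0.5: h = -2.25 < 0 → [-1, -0.5]
midpoint -0.75: h = -0.3125 < 0 → [-1, -0.75]
midpoint -0.875: h = 0.796875 > 0 → [-0.875, -0.75]
midpoint -0.8125: h = 0.2305 > 0 → [-0.8125, -0.75]
midpoint -0.78125: h = -0.0439 < 0 → [-0.8125, -0.78125]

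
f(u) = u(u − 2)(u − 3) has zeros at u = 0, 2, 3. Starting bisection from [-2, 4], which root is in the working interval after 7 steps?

0

f(1) = 2 > 0, so the root lies in [-2, 1]
f(-0.5) = -4.375 < 0, so the root lies in [-0.5, 1]
f(0.25) = 1.203125 > 0, so the root lies in [-0.5, 0.25]
f(-0.125) = -0.8301 < 0, so the root lies in [-0.125, 0.25]
f(0.0625) = 0.3557 > 0, so the root lies in [-0.125, 0.0625]
f(-0.03125) = -0.1924 < 0, so the root lies in [-0.03125, 0.0625]
f(0.015625) = 0.0925 > 0, so the root lies in [-0.03125, 0.015625]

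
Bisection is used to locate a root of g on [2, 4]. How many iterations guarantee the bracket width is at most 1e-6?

Width after n steps is 2/2^n. Need 2^n ≥ 2/1e-6 = 2000000.
2^20 = 1048576 < 2000000 ≤ 2^21 = 2097152, so n = 21.

21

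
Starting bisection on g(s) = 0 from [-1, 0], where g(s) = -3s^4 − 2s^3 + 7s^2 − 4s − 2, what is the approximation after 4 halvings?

midpoint -0.5: g = 1.8125 > 0 → [-0.5, 0]
midpoint -0.25: g = -0.542969 < 0 → [-0.5, -0.25]
midpoint -0.375: g = 0.530518 > 0 → [-0.375, -0.25]
midpoint -0.3125: g = -0.034 < 0 → [-0.375, -0.3125]

-0.3125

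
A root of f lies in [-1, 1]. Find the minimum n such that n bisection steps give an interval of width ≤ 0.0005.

12

Width after n steps is 2/2^n. Need 2^n ≥ 2/0.0005 = 4000.
2^11 = 2048 < 4000 ≤ 2^12 = 4096, so n = 12.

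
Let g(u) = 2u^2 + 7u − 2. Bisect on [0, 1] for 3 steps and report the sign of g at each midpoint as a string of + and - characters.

+-+

g(0.5) = 2 > 0, so the root lies in [0, 0.5]
g(0.25) = -0.125 < 0, so the root lies in [0.25, 0.5]
g(0.375) = 0.90625 > 0, so the root lies in [0.25, 0.375]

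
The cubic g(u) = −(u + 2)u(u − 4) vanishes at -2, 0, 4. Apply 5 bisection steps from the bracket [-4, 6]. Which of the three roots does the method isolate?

g(1) = 9 > 0, so the root lies in [1, 6]
g(3.5) = 9.625 > 0, so the root lies in [3.5, 6]
g(4.75) = -24.046875 < 0, so the root lies in [3.5, 4.75]
g(4.125) = -3.1582 < 0, so the root lies in [3.5, 4.125]
g(3.8125) = 4.155 > 0, so the root lies in [3.8125, 4.125]

4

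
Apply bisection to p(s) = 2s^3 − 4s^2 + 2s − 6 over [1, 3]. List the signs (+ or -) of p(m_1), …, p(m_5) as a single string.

p(2) = -2 < 0, so the root lies in [2, 3]
p(2.5) = 5.25 > 0, so the root lies in [2, 2.5]
p(2.25) = 1.03125 > 0, so the root lies in [2, 2.25]
p(2.125) = -0.6211 < 0, so the root lies in [2.125, 2.25]
p(2.1875) = 0.1694 > 0, so the root lies in [2.125, 2.1875]

-++-+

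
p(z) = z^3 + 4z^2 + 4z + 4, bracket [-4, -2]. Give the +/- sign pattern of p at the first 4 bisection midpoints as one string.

+--+

z = -3 gives p = 1, positive; keep [-4, -3]
z = -3.5 gives p = -3.875, negative; keep [-3.5, -3]
z = -3.25 gives p = -1.078125, negative; keep [-3.25, -3]
z = -3.125 gives p = 0.0449, positive; keep [-3.25, -3.125]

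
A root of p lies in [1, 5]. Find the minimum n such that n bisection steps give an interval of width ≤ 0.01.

Width after n steps is 4/2^n. Need 2^n ≥ 4/0.01 = 400.
2^8 = 256 < 400 ≤ 2^9 = 512, so n = 9.

9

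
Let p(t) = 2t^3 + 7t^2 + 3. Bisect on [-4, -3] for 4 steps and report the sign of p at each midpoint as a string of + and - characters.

p(-3.5) = 3 > 0, so the root lies in [-4, -3.5]
p(-3.75) = -4.03125 < 0, so the root lies in [-3.75, -3.5]
p(-3.625) = -0.285156 < 0, so the root lies in [-3.625, -3.5]
p(-3.5625) = 1.4136 > 0, so the root lies in [-3.625, -3.5625]

+--+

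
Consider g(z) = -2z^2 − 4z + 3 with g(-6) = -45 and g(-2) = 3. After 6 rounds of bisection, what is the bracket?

[-2.625, -2.5625]

g(-4) = -13 < 0, so the root lies in [-4, -2]
g(-3) = -3 < 0, so the root lies in [-3, -2]
g(-2.5) = 0.5 > 0, so the root lies in [-3, -2.5]
g(-2.75) = -1.125 < 0, so the root lies in [-2.75, -2.5]
g(-2.625) = -0.2812 < 0, so the root lies in [-2.625, -2.5]
g(-2.5625) = 0.1172 > 0, so the root lies in [-2.625, -2.5625]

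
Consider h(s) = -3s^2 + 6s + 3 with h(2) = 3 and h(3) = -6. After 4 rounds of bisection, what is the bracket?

[2.375, 2.4375]

s = 2.5 gives h = -0.75, negative; keep [2, 2.5]
s = 2.25 gives h = 1.3125, positive; keep [2.25, 2.5]
s = 2.375 gives h = 0.328125, positive; keep [2.375, 2.5]
s = 2.4375 gives h = -0.1992, negative; keep [2.375, 2.4375]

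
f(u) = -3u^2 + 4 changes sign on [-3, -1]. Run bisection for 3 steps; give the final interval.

midpoint -2: f = -8 < 0 → [-2, -1]
midpoint -1.5: f = -2.75 < 0 → [-1.5, -1]
midpoint -1.25: f = -0.6875 < 0 → [-1.25, -1]

[-1.25, -1]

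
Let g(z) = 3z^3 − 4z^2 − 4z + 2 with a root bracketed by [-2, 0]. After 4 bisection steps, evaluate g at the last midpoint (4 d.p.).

z = -1 gives g = -1, negative; keep [-1, 0]
z = -0.5 gives g = 2.625, positive; keep [-1, -0.5]
z = -0.75 gives g = 1.484375, positive; keep [-1, -0.75]
z = -0.875 gives g = 0.4277, positive; keep [-1, -0.875]

0.4277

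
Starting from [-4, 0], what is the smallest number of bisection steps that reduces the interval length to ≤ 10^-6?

Width after n steps is 4/2^n. Need 2^n ≥ 4/10^-6 = 4000000.
2^21 = 2097152 < 4000000 ≤ 2^22 = 4194304, so n = 22.

22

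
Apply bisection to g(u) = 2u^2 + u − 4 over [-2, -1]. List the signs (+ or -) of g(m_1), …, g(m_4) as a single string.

u = -1.5 gives g = -1, negative; keep [-2, -1.5]
u = -1.75 gives g = 0.375, positive; keep [-1.75, -1.5]
u = -1.625 gives g = -0.34375, negative; keep [-1.75, -1.625]
u = -1.6875 gives g = 0.0078, positive; keep [-1.6875, -1.625]

-+-+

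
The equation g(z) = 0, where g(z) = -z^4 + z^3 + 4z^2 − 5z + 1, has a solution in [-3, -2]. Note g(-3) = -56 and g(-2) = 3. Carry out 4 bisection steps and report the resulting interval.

z = -2.5 gives g = -16.1875, negative; keep [-2.5, -2]
z = -2.25 gives g = -4.519531, negative; keep [-2.25, -2]
z = -2.125 gives g = -0.299072, negative; keep [-2.125, -2]
z = -2.0625 gives g = 1.4587, positive; keep [-2.125, -2.0625]

[-2.125, -2.0625]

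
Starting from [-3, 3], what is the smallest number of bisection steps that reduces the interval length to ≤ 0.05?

Width after n steps is 6/2^n. Need 2^n ≥ 6/0.05 = 120.
2^6 = 64 < 120 ≤ 2^7 = 128, so n = 7.

7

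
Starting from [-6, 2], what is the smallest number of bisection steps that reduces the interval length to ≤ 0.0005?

14

Width after n steps is 8/2^n. Need 2^n ≥ 8/0.0005 = 16000.
2^13 = 8192 < 16000 ≤ 2^14 = 16384, so n = 14.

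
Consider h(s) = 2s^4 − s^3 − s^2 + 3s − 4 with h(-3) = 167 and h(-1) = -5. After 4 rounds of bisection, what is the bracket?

h(-2) = 26 > 0, so the root lies in [-2, -1]
h(-1.5) = 2.75 > 0, so the root lies in [-1.5, -1]
h(-1.25) = -2.476562 < 0, so the root lies in [-1.5, -1.25]
h(-1.375) = -0.2671 < 0, so the root lies in [-1.5, -1.375]

[-1.5, -1.375]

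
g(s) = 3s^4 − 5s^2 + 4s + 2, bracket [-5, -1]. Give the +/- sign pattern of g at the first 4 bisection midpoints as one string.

++-+

g(-3) = 188 > 0, so the root lies in [-3, -1]
g(-2) = 22 > 0, so the root lies in [-2, -1]
g(-1.5) = -0.0625 < 0, so the root lies in [-2, -1.5]
g(-1.75) = 7.8242 > 0, so the root lies in [-1.75, -1.5]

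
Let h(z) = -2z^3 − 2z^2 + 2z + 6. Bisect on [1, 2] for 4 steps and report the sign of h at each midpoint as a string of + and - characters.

-+-+

z = 1.5 gives h = -2.25, negative; keep [1, 1.5]
z = 1.25 gives h = 1.46875, positive; keep [1.25, 1.5]
z = 1.375 gives h = -0.230469, negative; keep [1.25, 1.375]
z = 1.3125 gives h = 0.6577, positive; keep [1.3125, 1.375]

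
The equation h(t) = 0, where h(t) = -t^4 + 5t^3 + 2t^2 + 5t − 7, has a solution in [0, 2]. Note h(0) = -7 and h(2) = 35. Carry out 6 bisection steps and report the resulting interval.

[0.75, 0.78125]

t = 1 gives h = 4, positive; keep [0, 1]
t = 0.5 gives h = -3.4375, negative; keep [0.5, 1]
t = 0.75 gives h = -0.332031, negative; keep [0.75, 1]
t = 0.875 gives h = 1.6697, positive; keep [0.75, 0.875]
t = 0.8125 gives h = 0.6289, positive; keep [0.75, 0.8125]
t = 0.78125 gives h = 0.1386, positive; keep [0.75, 0.78125]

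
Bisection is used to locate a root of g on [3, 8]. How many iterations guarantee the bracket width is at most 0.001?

13

Width after n steps is 5/2^n. Need 2^n ≥ 5/0.001 = 5000.
2^12 = 4096 < 5000 ≤ 2^13 = 8192, so n = 13.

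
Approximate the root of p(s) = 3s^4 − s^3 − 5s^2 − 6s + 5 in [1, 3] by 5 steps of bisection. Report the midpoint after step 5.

1.6875

midpoint 2: p = 13 > 0 → [1, 2]
midpoint 1.5: p = -3.4375 < 0 → [1.5, 2]
midpoint 1.75: p = 1.964844 > 0 → [1.5, 1.75]
midpoint 1.625: p = -1.3254 < 0 → [1.625, 1.75]
midpoint 1.6875: p = 0.1587 > 0 → [1.625, 1.6875]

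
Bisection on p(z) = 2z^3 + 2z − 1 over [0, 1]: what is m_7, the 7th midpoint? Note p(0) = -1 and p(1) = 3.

z = 0.5 gives p = 0.25, positive; keep [0, 0.5]
z = 0.25 gives p = -0.46875, negative; keep [0.25, 0.5]
z = 0.375 gives p = -0.144531, negative; keep [0.375, 0.5]
z = 0.4375 gives p = 0.0425, positive; keep [0.375, 0.4375]
z = 0.40625 gives p = -0.0534, negative; keep [0.40625, 0.4375]
z = 0.421875 gives p = -0.0061, negative; keep [0.421875, 0.4375]
z = 0.4296875 gives p = 0.018, positive; keep [0.421875, 0.4296875]

0.4296875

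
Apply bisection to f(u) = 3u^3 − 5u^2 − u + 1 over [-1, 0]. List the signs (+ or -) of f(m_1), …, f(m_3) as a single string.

-++

f(-0.5) = -0.125 < 0, so the root lies in [-0.5, 0]
f(-0.25) = 0.890625 > 0, so the root lies in [-0.5, -0.25]
f(-0.375) = 0.513672 > 0, so the root lies in [-0.5, -0.375]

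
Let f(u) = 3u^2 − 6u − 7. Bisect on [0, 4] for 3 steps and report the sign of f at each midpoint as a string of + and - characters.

m = 2, f(m) = -7 (−); new bracket [2, 4]
m = 3, f(m) = 2 (+); new bracket [2, 3]
m = 2.5, f(m) = -3.25 (−); new bracket [2.5, 3]

-+-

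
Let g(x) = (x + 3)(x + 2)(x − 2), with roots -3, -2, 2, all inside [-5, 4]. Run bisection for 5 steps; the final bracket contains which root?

x = -0.5 gives g = -9.375, negative; keep [-0.5, 4]
x = 1.75 gives g = -4.453125, negative; keep [1.75, 4]
x = 2.875 gives g = 25.060547, positive; keep [1.75, 2.875]
x = 2.3125 gives g = 7.1594, positive; keep [1.75, 2.3125]
x = 2.03125 gives g = 0.6338, positive; keep [1.75, 2.03125]

2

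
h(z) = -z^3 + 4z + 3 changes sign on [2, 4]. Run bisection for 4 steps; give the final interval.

[2.25, 2.375]

m = 3, h(m) = -12 (−); new bracket [2, 3]
m = 2.5, h(m) = -2.625 (−); new bracket [2, 2.5]
m = 2.25, h(m) = 0.609375 (+); new bracket [2.25, 2.5]
m = 2.375, h(m) = -0.8965 (−); new bracket [2.25, 2.375]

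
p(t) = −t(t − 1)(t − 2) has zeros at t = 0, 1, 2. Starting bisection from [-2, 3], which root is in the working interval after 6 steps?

0

m = 0.5, p(m) = -0.375 (−); new bracket [-2, 0.5]
m = -0.75, p(m) = 3.609375 (+); new bracket [-0.75, 0.5]
m = -0.125, p(m) = 0.298828 (+); new bracket [-0.125, 0.5]
m = 0.1875, p(m) = -0.2761 (−); new bracket [-0.125, 0.1875]
m = 0.03125, p(m) = -0.0596 (−); new bracket [-0.125, 0.03125]
m = -0.046875, p(m) = 0.1004 (+); new bracket [-0.046875, 0.03125]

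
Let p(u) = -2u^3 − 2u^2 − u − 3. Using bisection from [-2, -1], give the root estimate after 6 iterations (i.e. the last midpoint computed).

-1.390625

midpoint -1.5: p = 0.75 > 0 → [-1.5, -1]
midpoint -1.25: p = -0.96875 < 0 → [-1.5, -1.25]
midpoint -1.375: p = -0.207031 < 0 → [-1.5, -1.375]
midpoint -1.4375: p = 0.2456 > 0 → [-1.4375, -1.375]
midpoint -1.40625: p = 0.013 > 0 → [-1.40625, -1.375]
midpoint -1.390625: p = -0.0986 < 0 → [-1.40625, -1.390625]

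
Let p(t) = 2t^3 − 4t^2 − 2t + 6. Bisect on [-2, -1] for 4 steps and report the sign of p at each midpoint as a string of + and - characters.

p(-1.5) = -6.75 < 0, so the root lies in [-1.5, -1]
p(-1.25) = -1.65625 < 0, so the root lies in [-1.25, -1]
p(-1.125) = 0.339844 > 0, so the root lies in [-1.25, -1.125]
p(-1.1875) = -0.6147 < 0, so the root lies in [-1.1875, -1.125]

--+-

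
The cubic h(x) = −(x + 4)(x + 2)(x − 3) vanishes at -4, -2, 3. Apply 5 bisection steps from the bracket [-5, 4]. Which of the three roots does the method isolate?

x = -0.5 gives h = 18.375, positive; keep [-0.5, 4]
x = 1.75 gives h = 26.953125, positive; keep [1.75, 4]
x = 2.875 gives h = 4.189453, positive; keep [2.875, 4]
x = 3.4375 gives h = -17.6931, negative; keep [2.875, 3.4375]
x = 3.15625 gives h = -5.7655, negative; keep [2.875, 3.15625]

3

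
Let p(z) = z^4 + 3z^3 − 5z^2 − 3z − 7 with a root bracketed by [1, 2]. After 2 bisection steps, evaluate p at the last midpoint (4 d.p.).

-2.1055

p(1.5) = -7.5625 < 0, so the root lies in [1.5, 2]
p(1.75) = -2.105469 < 0, so the root lies in [1.75, 2]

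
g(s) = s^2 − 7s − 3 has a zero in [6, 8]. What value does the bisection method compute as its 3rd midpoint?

7.25

m = 7, g(m) = -3 (−); new bracket [7, 8]
m = 7.5, g(m) = 0.75 (+); new bracket [7, 7.5]
m = 7.25, g(m) = -1.1875 (−); new bracket [7.25, 7.5]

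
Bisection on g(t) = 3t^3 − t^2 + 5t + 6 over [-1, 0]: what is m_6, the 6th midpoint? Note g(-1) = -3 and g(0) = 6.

g(-0.5) = 2.875 > 0, so the root lies in [-1, -0.5]
g(-0.75) = 0.421875 > 0, so the root lies in [-1, -0.75]
g(-0.875) = -1.150391 < 0, so the root lies in [-0.875, -0.75]
g(-0.8125) = -0.3318 < 0, so the root lies in [-0.8125, -0.75]
g(-0.78125) = 0.0529 > 0, so the root lies in [-0.8125, -0.78125]
g(-0.796875) = -0.1375 < 0, so the root lies in [-0.796875, -0.78125]

-0.796875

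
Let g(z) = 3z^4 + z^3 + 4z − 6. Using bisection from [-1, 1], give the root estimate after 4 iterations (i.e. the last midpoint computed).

g(0) = -6 < 0, so the root lies in [0, 1]
g(0.5) = -3.6875 < 0, so the root lies in [0.5, 1]
g(0.75) = -1.628906 < 0, so the root lies in [0.75, 1]
g(0.875) = -0.0715 < 0, so the root lies in [0.875, 1]

0.875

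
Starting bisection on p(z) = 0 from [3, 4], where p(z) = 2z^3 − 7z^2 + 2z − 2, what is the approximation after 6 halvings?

3.296875

midpoint 3.5: p = 5 > 0 → [3, 3.5]
midpoint 3.25: p = -0.78125 < 0 → [3.25, 3.5]
midpoint 3.375: p = 1.902344 > 0 → [3.25, 3.375]
midpoint 3.3125: p = 0.5103 > 0 → [3.25, 3.3125]
midpoint 3.28125: p = -0.1479 < 0 → [3.28125, 3.3125]
midpoint 3.296875: p = 0.1781 > 0 → [3.28125, 3.296875]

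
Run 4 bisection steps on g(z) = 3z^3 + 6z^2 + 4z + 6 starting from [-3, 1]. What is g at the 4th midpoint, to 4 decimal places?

g(-1) = 5 > 0, so the root lies in [-3, -1]
g(-2) = -2 < 0, so the root lies in [-2, -1]
g(-1.5) = 3.375 > 0, so the root lies in [-2, -1.5]
g(-1.75) = 1.2969 > 0, so the root lies in [-2, -1.75]

1.2969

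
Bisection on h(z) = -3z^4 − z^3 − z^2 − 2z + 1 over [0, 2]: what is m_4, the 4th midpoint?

h(1) = -6 < 0, so the root lies in [0, 1]
h(0.5) = -0.5625 < 0, so the root lies in [0, 0.5]
h(0.25) = 0.410156 > 0, so the root lies in [0.25, 0.5]
h(0.375) = -0.0027 < 0, so the root lies in [0.25, 0.375]

0.375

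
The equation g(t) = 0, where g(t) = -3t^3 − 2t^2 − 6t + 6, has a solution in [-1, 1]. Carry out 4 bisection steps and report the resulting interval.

[0.625, 0.75]

midpoint 0: g = 6 > 0 → [0, 1]
midpoint 0.5: g = 2.125 > 0 → [0.5, 1]
midpoint 0.75: g = -0.890625 < 0 → [0.5, 0.75]
midpoint 0.625: g = 0.7363 > 0 → [0.625, 0.75]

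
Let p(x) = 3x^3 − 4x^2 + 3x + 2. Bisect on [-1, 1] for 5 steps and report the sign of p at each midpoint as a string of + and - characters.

p(0) = 2 > 0, so the root lies in [-1, 0]
p(-0.5) = -0.875 < 0, so the root lies in [-0.5, 0]
p(-0.25) = 0.953125 > 0, so the root lies in [-0.5, -0.25]
p(-0.375) = 0.1543 > 0, so the root lies in [-0.5, -0.375]
p(-0.4375) = -0.3293 < 0, so the root lies in [-0.4375, -0.375]

+-++-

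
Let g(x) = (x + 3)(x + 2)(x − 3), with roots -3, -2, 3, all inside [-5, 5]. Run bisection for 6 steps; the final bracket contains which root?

3

g(0) = -18 < 0, so the root lies in [0, 5]
g(2.5) = -12.375 < 0, so the root lies in [2.5, 5]
g(3.75) = 29.109375 > 0, so the root lies in [2.5, 3.75]
g(3.125) = 3.9238 > 0, so the root lies in [2.5, 3.125]
g(2.8125) = -5.2449 < 0, so the root lies in [2.8125, 3.125]
g(2.96875) = -0.9268 < 0, so the root lies in [2.96875, 3.125]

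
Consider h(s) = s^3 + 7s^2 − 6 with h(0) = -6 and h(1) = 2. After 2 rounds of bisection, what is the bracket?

[0.75, 1]

h(0.5) = -4.125 < 0, so the root lies in [0.5, 1]
h(0.75) = -1.640625 < 0, so the root lies in [0.75, 1]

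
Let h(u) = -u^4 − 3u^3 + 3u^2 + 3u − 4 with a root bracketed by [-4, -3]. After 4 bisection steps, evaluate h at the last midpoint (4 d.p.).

u = -3.5 gives h = 0.8125, positive; keep [-4, -3.5]
u = -3.75 gives h = -12.613281, negative; keep [-3.75, -3.5]
u = -3.625 gives h = -5.224854, negative; keep [-3.625, -3.5]
u = -3.5625 gives h = -2.0457, negative; keep [-3.5625, -3.5]

-2.0457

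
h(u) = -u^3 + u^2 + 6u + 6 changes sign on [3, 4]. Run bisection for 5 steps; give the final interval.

h(3.5) = -3.625 < 0, so the root lies in [3, 3.5]
h(3.25) = 1.734375 > 0, so the root lies in [3.25, 3.5]
h(3.375) = -0.802734 < 0, so the root lies in [3.25, 3.375]
h(3.3125) = 0.5007 > 0, so the root lies in [3.3125, 3.375]
h(3.34375) = -0.1422 < 0, so the root lies in [3.3125, 3.34375]

[3.3125, 3.34375]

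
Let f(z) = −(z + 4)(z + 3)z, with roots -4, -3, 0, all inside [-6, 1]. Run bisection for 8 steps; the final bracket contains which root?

0

midpoint -2.5: f = 1.875 > 0 → [-2.5, 1]
midpoint -0.75: f = 5.484375 > 0 → [-0.75, 1]
midpoint 0.125: f = -1.611328 < 0 → [-0.75, 0.125]
midpoint -0.3125: f = 3.0969 > 0 → [-0.3125, 0.125]
midpoint -0.09375: f = 1.0643 > 0 → [-0.09375, 0.125]
midpoint 0.015625: f = -0.1892 < 0 → [-0.09375, 0.015625]
midpoint -0.0390625: f = 0.4581 > 0 → [-0.0390625, 0.015625]
midpoint -0.01171875: f = 0.1397 > 0 → [-0.01171875, 0.015625]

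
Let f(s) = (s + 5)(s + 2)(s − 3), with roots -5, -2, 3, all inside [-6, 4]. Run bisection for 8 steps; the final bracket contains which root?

3

m = -1, f(m) = -16 (−); new bracket [-1, 4]
m = 1.5, f(m) = -34.125 (−); new bracket [1.5, 4]
m = 2.75, f(m) = -9.203125 (−); new bracket [2.75, 4]
m = 3.375, f(m) = 16.8809 (+); new bracket [2.75, 3.375]
m = 3.0625, f(m) = 2.551 (+); new bracket [2.75, 3.0625]
m = 2.90625, f(m) = -3.6366 (−); new bracket [2.90625, 3.0625]
m = 2.984375, f(m) = -0.6218 (−); new bracket [2.984375, 3.0625]
m = 3.0234375, f(m) = 0.9447 (+); new bracket [2.984375, 3.0234375]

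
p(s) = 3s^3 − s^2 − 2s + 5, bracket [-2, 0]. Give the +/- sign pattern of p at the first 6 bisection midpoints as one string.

m = -1, p(m) = 3 (+); new bracket [-2, -1]
m = -1.5, p(m) = -4.375 (−); new bracket [-1.5, -1]
m = -1.25, p(m) = 0.078125 (+); new bracket [-1.5, -1.25]
m = -1.375, p(m) = -1.9395 (−); new bracket [-1.375, -1.25]
m = -1.3125, p(m) = -0.8806 (−); new bracket [-1.3125, -1.25]
m = -1.28125, p(m) = -0.389 (−); new bracket [-1.28125, -1.25]

+-+---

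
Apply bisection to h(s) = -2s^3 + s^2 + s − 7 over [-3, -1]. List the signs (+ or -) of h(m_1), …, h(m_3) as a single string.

++-

h(-2) = 11 > 0, so the root lies in [-2, -1]
h(-1.5) = 0.5 > 0, so the root lies in [-1.5, -1]
h(-1.25) = -2.78125 < 0, so the root lies in [-1.5, -1.25]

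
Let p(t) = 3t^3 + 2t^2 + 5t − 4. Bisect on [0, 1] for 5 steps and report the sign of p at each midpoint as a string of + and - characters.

-++-+

t = 0.5 gives p = -0.625, negative; keep [0.5, 1]
t = 0.75 gives p = 2.140625, positive; keep [0.5, 0.75]
t = 0.625 gives p = 0.638672, positive; keep [0.5, 0.625]
t = 0.5625 gives p = -0.0208, negative; keep [0.5625, 0.625]
t = 0.59375 gives p = 0.3018, positive; keep [0.5625, 0.59375]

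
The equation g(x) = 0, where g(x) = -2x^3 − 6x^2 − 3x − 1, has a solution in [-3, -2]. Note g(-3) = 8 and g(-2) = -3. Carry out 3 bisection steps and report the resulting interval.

[-2.5, -2.375]

g(-2.5) = 0.25 > 0, so the root lies in [-2.5, -2]
g(-2.25) = -1.84375 < 0, so the root lies in [-2.5, -2.25]
g(-2.375) = -0.925781 < 0, so the root lies in [-2.5, -2.375]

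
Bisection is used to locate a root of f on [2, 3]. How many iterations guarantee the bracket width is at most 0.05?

Width after n steps is 1/2^n. Need 2^n ≥ 1/0.05 = 20.
2^4 = 16 < 20 ≤ 2^5 = 32, so n = 5.

5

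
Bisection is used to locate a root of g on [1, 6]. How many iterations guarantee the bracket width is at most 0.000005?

20

Width after n steps is 5/2^n. Need 2^n ≥ 5/0.000005 = 1000000.
2^19 = 524288 < 1000000 ≤ 2^20 = 1048576, so n = 20.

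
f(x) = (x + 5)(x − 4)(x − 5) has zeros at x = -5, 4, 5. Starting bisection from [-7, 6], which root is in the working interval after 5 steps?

-5

x = -0.5 gives f = 111.375, positive; keep [-7, -0.5]
x = -3.75 gives f = 84.765625, positive; keep [-7, -3.75]
x = -5.375 gives f = -36.474609, negative; keep [-5.375, -3.75]
x = -4.5625 gives f = 35.822, positive; keep [-5.375, -4.5625]
x = -4.96875 gives f = 2.794, positive; keep [-5.375, -4.96875]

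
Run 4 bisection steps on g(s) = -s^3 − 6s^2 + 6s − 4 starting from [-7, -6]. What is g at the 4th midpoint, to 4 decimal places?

-0.5042

midpoint -6.5: g = -21.875 < 0 → [-7, -6.5]
midpoint -6.75: g = -10.328125 < 0 → [-7, -6.75]
midpoint -6.875: g = -3.892578 < 0 → [-7, -6.875]
midpoint -6.9375: g = -0.5042 < 0 → [-7, -6.9375]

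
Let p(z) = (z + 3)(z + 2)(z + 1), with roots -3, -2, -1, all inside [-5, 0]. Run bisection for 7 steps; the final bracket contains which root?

z = -2.5 gives p = 0.375, positive; keep [-5, -2.5]
z = -3.75 gives p = -3.609375, negative; keep [-3.75, -2.5]
z = -3.125 gives p = -0.298828, negative; keep [-3.125, -2.5]
z = -2.8125 gives p = 0.2761, positive; keep [-3.125, -2.8125]
z = -2.96875 gives p = 0.0596, positive; keep [-3.125, -2.96875]
z = -3.046875 gives p = -0.1004, negative; keep [-3.046875, -2.96875]
z = -3.0078125 gives p = -0.0158, negative; keep [-3.0078125, -2.96875]

-3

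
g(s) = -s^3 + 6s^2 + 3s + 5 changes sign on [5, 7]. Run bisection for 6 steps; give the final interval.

s = 6 gives g = 23, positive; keep [6, 7]
s = 6.5 gives g = 3.375, positive; keep [6.5, 7]
s = 6.75 gives g = -8.921875, negative; keep [6.5, 6.75]
s = 6.625 gives g = -2.5566, negative; keep [6.5, 6.625]
s = 6.5625 gives g = 0.4626, positive; keep [6.5625, 6.625]
s = 6.59375 gives g = -1.0335, negative; keep [6.5625, 6.59375]

[6.5625, 6.59375]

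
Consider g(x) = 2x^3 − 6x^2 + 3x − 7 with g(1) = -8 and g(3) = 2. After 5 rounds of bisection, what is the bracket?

[2.875, 2.9375]

g(2) = -9 < 0, so the root lies in [2, 3]
g(2.5) = -5.75 < 0, so the root lies in [2.5, 3]
g(2.75) = -2.53125 < 0, so the root lies in [2.75, 3]
g(2.875) = -0.4414 < 0, so the root lies in [2.875, 3]
g(2.9375) = 0.7339 > 0, so the root lies in [2.875, 2.9375]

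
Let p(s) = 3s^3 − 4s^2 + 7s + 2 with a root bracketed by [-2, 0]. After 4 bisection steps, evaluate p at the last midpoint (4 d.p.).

1.0566

p(-1) = -12 < 0, so the root lies in [-1, 0]
p(-0.5) = -2.875 < 0, so the root lies in [-0.5, 0]
p(-0.25) = -0.046875 < 0, so the root lies in [-0.25, 0]
p(-0.125) = 1.0566 > 0, so the root lies in [-0.25, -0.125]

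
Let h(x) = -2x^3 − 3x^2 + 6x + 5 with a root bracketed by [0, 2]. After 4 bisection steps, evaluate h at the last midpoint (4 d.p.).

x = 1 gives h = 6, positive; keep [1, 2]
x = 1.5 gives h = 0.5, positive; keep [1.5, 2]
x = 1.75 gives h = -4.40625, negative; keep [1.5, 1.75]
x = 1.625 gives h = -1.7539, negative; keep [1.5, 1.625]

-1.7539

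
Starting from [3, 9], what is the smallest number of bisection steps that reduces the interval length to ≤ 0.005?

11

Width after n steps is 6/2^n. Need 2^n ≥ 6/0.005 = 1200.
2^10 = 1024 < 1200 ≤ 2^11 = 2048, so n = 11.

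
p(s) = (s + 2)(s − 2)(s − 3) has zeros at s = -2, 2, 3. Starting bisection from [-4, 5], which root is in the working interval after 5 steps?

p(0.5) = 9.375 > 0, so the root lies in [-4, 0.5]
p(-1.75) = 4.453125 > 0, so the root lies in [-4, -1.75]
p(-2.875) = -25.060547 < 0, so the root lies in [-2.875, -1.75]
p(-2.3125) = -7.1594 < 0, so the root lies in [-2.3125, -1.75]
p(-2.03125) = -0.6338 < 0, so the root lies in [-2.03125, -1.75]

-2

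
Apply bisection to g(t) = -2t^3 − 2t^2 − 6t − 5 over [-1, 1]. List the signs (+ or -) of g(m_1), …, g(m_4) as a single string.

---+

midpoint 0: g = -5 < 0 → [-1, 0]
midpoint -0.5: g = -2.25 < 0 → [-1, -0.5]
midpoint -0.75: g = -0.78125 < 0 → [-1, -0.75]
midpoint -0.875: g = 0.0586 > 0 → [-0.875, -0.75]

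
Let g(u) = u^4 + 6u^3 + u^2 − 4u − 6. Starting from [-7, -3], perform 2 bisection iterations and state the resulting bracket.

g(-5) = -86 < 0, so the root lies in [-7, -5]
g(-6) = 54 > 0, so the root lies in [-6, -5]

[-6, -5]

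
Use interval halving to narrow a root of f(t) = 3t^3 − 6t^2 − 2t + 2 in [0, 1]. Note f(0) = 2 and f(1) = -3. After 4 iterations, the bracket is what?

f(0.5) = -0.125 < 0, so the root lies in [0, 0.5]
f(0.25) = 1.171875 > 0, so the root lies in [0.25, 0.5]
f(0.375) = 0.564453 > 0, so the root lies in [0.375, 0.5]
f(0.4375) = 0.2278 > 0, so the root lies in [0.4375, 0.5]

[0.4375, 0.5]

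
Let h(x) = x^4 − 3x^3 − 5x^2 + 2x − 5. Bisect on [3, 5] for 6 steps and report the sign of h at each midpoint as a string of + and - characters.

-++-+-

m = 4, h(m) = -13 (−); new bracket [4, 5]
m = 4.5, h(m) = 39.4375 (+); new bracket [4, 4.5]
m = 4.25, h(m) = 9.144531 (+); new bracket [4, 4.25]
m = 4.125, h(m) = -2.865 (−); new bracket [4.125, 4.25]
m = 4.1875, h(m) = 2.8955 (+); new bracket [4.125, 4.1875]
m = 4.15625, h(m) = -0.0445 (−); new bracket [4.15625, 4.1875]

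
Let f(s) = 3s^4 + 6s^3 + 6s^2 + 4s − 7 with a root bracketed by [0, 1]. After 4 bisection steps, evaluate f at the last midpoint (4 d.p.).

f(0.5) = -2.5625 < 0, so the root lies in [0.5, 1]
f(0.75) = 2.855469 > 0, so the root lies in [0.5, 0.75]
f(0.625) = -0.233643 < 0, so the root lies in [0.625, 0.75]
f(0.6875) = 1.2059 > 0, so the root lies in [0.625, 0.6875]

1.2059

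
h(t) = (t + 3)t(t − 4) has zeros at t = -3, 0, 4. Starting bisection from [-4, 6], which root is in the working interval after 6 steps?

4

midpoint 1: h = -12 < 0 → [1, 6]
midpoint 3.5: h = -11.375 < 0 → [3.5, 6]
midpoint 4.75: h = 27.609375 > 0 → [3.5, 4.75]
midpoint 4.125: h = 3.6738 > 0 → [3.5, 4.125]
midpoint 3.8125: h = -4.8699 < 0 → [3.8125, 4.125]
midpoint 3.96875: h = -0.8643 < 0 → [3.96875, 4.125]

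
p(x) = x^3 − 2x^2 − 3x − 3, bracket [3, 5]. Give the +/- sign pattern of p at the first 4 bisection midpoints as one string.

+++-

m = 4, p(m) = 17 (+); new bracket [3, 4]
m = 3.5, p(m) = 4.875 (+); new bracket [3, 3.5]
m = 3.25, p(m) = 0.453125 (+); new bracket [3, 3.25]
m = 3.125, p(m) = -1.3887 (−); new bracket [3.125, 3.25]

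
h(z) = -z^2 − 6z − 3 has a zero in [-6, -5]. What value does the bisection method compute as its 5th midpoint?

-5.46875

midpoint -5.5: h = -0.25 < 0 → [-5.5, -5]
midpoint -5.25: h = 0.9375 > 0 → [-5.5, -5.25]
midpoint -5.375: h = 0.359375 > 0 → [-5.5, -5.375]
midpoint -5.4375: h = 0.0586 > 0 → [-5.5, -5.4375]
midpoint -5.46875: h = -0.0947 < 0 → [-5.46875, -5.4375]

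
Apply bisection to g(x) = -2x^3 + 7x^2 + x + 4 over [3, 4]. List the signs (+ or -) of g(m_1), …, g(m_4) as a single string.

x = 3.5 gives g = 7.5, positive; keep [3.5, 4]
x = 3.75 gives g = 0.71875, positive; keep [3.75, 4]
x = 3.875 gives g = -3.386719, negative; keep [3.75, 3.875]
x = 3.8125 gives g = -1.272, negative; keep [3.75, 3.8125]

++--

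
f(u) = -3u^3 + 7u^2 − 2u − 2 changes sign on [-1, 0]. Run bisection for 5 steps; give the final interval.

u = -0.5 gives f = 1.125, positive; keep [-0.5, 0]
u = -0.25 gives f = -1.015625, negative; keep [-0.5, -0.25]
u = -0.375 gives f = -0.107422, negative; keep [-0.5, -0.375]
u = -0.4375 gives f = 0.4661, positive; keep [-0.4375, -0.375]
u = -0.40625 gives f = 0.1689, positive; keep [-0.40625, -0.375]

[-0.40625, -0.375]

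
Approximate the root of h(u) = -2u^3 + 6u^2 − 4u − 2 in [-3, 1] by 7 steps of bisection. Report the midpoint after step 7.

-0.34375

h(-1) = 10 > 0, so the root lies in [-1, 1]
h(0) = -2 < 0, so the root lies in [-1, 0]
h(-0.5) = 1.75 > 0, so the root lies in [-0.5, 0]
h(-0.25) = -0.5938 < 0, so the root lies in [-0.5, -0.25]
h(-0.375) = 0.4492 > 0, so the root lies in [-0.375, -0.25]
h(-0.3125) = -0.103 < 0, so the root lies in [-0.375, -0.3125]
h(-0.34375) = 0.1652 > 0, so the root lies in [-0.34375, -0.3125]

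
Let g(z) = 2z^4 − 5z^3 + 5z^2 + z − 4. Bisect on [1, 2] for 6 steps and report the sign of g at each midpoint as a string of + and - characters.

++--+-

m = 1.5, g(m) = 2 (+); new bracket [1, 1.5]
m = 1.25, g(m) = 0.179688 (+); new bracket [1, 1.25]
m = 1.125, g(m) = -0.462402 (−); new bracket [1.125, 1.25]
m = 1.1875, g(m) = -0.1574 (−); new bracket [1.1875, 1.25]
m = 1.21875, g(m) = 0.0067 (+); new bracket [1.1875, 1.21875]
m = 1.203125, g(m) = -0.0764 (−); new bracket [1.203125, 1.21875]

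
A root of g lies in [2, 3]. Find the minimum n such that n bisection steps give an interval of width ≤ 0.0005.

Width after n steps is 1/2^n. Need 2^n ≥ 1/0.0005 = 2000.
2^10 = 1024 < 2000 ≤ 2^11 = 2048, so n = 11.

11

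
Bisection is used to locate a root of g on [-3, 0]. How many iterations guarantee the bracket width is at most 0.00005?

Width after n steps is 3/2^n. Need 2^n ≥ 3/0.00005 = 60000.
2^15 = 32768 < 60000 ≤ 2^16 = 65536, so n = 16.

16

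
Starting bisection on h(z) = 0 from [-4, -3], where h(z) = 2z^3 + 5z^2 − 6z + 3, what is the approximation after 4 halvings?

z = -3.5 gives h = -0.5, negative; keep [-3.5, -3]
z = -3.25 gives h = 6.65625, positive; keep [-3.5, -3.25]
z = -3.375 gives h = 3.316406, positive; keep [-3.5, -3.375]
z = -3.4375 gives h = 1.4692, positive; keep [-3.5, -3.4375]

-3.4375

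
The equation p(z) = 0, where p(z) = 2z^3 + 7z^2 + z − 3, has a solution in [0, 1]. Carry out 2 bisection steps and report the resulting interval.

z = 0.5 gives p = -0.5, negative; keep [0.5, 1]
z = 0.75 gives p = 2.53125, positive; keep [0.5, 0.75]

[0.5, 0.75]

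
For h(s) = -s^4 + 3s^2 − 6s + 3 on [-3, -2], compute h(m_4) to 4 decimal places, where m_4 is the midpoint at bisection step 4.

0.1489

midpoint -2.5: h = -2.3125 < 0 → [-2.5, -2]
midpoint -2.25: h = 6.058594 > 0 → [-2.5, -2.25]
midpoint -2.375: h = 2.355225 > 0 → [-2.5, -2.375]
midpoint -2.4375: h = 0.1489 > 0 → [-2.5, -2.4375]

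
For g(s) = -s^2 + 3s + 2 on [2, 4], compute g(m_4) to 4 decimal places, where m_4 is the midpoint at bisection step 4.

-0.2656

g(3) = 2 > 0, so the root lies in [3, 4]
g(3.5) = 0.25 > 0, so the root lies in [3.5, 4]
g(3.75) = -0.8125 < 0, so the root lies in [3.5, 3.75]
g(3.625) = -0.2656 < 0, so the root lies in [3.5, 3.625]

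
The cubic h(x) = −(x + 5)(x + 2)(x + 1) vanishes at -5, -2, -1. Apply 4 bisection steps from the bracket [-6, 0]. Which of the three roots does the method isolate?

x = -3 gives h = -4, negative; keep [-6, -3]
x = -4.5 gives h = -4.375, negative; keep [-6, -4.5]
x = -5.25 gives h = 3.453125, positive; keep [-5.25, -4.5]
x = -4.875 gives h = -1.3926, negative; keep [-5.25, -4.875]

-5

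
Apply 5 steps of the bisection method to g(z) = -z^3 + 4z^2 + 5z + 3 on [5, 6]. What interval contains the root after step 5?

[5.09375, 5.125]

m = 5.5, g(m) = -14.875 (−); new bracket [5, 5.5]
m = 5.25, g(m) = -5.203125 (−); new bracket [5, 5.25]
m = 5.125, g(m) = -0.923828 (−); new bracket [5, 5.125]
m = 5.0625, g(m) = 1.0818 (+); new bracket [5.0625, 5.125]
m = 5.09375, g(m) = 0.09 (+); new bracket [5.09375, 5.125]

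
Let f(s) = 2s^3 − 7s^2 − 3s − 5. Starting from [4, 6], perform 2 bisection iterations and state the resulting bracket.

[4, 4.5]

m = 5, f(m) = 55 (+); new bracket [4, 5]
m = 4.5, f(m) = 22 (+); new bracket [4, 4.5]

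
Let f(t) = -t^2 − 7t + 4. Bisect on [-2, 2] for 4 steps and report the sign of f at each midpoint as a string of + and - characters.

midpoint 0: f = 4 > 0 → [0, 2]
midpoint 1: f = -4 < 0 → [0, 1]
midpoint 0.5: f = 0.25 > 0 → [0.5, 1]
midpoint 0.75: f = -1.8125 < 0 → [0.5, 0.75]

+-+-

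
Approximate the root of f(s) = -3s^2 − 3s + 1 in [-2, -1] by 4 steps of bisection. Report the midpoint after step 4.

midpoint -1.5: f = -1.25 < 0 → [-1.5, -1]
midpoint -1.25: f = 0.0625 > 0 → [-1.5, -1.25]
midpoint -1.375: f = -0.546875 < 0 → [-1.375, -1.25]
midpoint -1.3125: f = -0.2305 < 0 → [-1.3125, -1.25]

-1.3125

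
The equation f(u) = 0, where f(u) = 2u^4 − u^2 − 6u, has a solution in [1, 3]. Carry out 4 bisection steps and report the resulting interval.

[1.5, 1.625]

f(2) = 16 > 0, so the root lies in [1, 2]
f(1.5) = -1.125 < 0, so the root lies in [1.5, 2]
f(1.75) = 5.195312 > 0, so the root lies in [1.5, 1.75]
f(1.625) = 1.5552 > 0, so the root lies in [1.5, 1.625]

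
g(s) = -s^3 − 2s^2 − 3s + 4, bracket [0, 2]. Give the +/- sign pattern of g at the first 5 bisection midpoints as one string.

-++--

midpoint 1: g = -2 < 0 → [0, 1]
midpoint 0.5: g = 1.875 > 0 → [0.5, 1]
midpoint 0.75: g = 0.203125 > 0 → [0.75, 1]
midpoint 0.875: g = -0.8262 < 0 → [0.75, 0.875]
midpoint 0.8125: g = -0.2942 < 0 → [0.75, 0.8125]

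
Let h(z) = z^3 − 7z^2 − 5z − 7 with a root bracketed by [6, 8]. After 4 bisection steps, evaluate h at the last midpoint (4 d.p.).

h(7) = -42 < 0, so the root lies in [7, 8]
h(7.5) = -16.375 < 0, so the root lies in [7.5, 8]
h(7.75) = -0.703125 < 0, so the root lies in [7.75, 8]
h(7.875) = 7.8887 > 0, so the root lies in [7.75, 7.875]

7.8887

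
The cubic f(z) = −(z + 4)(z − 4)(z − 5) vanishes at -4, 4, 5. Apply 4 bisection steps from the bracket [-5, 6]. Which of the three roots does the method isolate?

-4

midpoint 0.5: f = -70.875 < 0 → [-5, 0.5]
midpoint -2.25: f = -79.296875 < 0 → [-5, -2.25]
midpoint -3.625: f = -24.662109 < 0 → [-5, -3.625]
midpoint -4.3125: f = 24.1907 > 0 → [-4.3125, -3.625]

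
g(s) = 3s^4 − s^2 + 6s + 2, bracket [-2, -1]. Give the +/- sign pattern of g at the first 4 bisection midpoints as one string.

s = -1.5 gives g = 5.9375, positive; keep [-1.5, -1]
s = -1.25 gives g = 0.261719, positive; keep [-1.25, -1]
s = -1.125 gives g = -1.210205, negative; keep [-1.25, -1.125]
s = -1.1875 gives g = -0.5695, negative; keep [-1.25, -1.1875]

++--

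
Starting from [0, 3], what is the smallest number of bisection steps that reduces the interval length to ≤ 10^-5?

Width after n steps is 3/2^n. Need 2^n ≥ 3/10^-5 = 300000.
2^18 = 262144 < 300000 ≤ 2^19 = 524288, so n = 19.

19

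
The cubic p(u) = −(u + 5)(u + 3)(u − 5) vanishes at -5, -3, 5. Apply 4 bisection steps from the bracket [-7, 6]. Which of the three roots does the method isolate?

p(-0.5) = 61.875 > 0, so the root lies in [-0.5, 6]
p(2.75) = 100.265625 > 0, so the root lies in [2.75, 6]
p(4.375) = 43.212891 > 0, so the root lies in [4.375, 6]
p(5.1875) = -15.6394 < 0, so the root lies in [4.375, 5.1875]

5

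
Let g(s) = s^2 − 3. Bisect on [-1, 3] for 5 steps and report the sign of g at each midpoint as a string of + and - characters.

-+-+-

m = 1, g(m) = -2 (−); new bracket [1, 3]
m = 2, g(m) = 1 (+); new bracket [1, 2]
m = 1.5, g(m) = -0.75 (−); new bracket [1.5, 2]
m = 1.75, g(m) = 0.0625 (+); new bracket [1.5, 1.75]
m = 1.625, g(m) = -0.3594 (−); new bracket [1.625, 1.75]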